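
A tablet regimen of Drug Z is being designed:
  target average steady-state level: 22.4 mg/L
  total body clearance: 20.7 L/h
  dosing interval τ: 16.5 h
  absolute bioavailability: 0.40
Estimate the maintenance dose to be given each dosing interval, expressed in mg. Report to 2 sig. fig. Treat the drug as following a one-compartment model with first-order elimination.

19000 mg

At steady state, F × (Dose/τ) = Css × CL.
Dose = Css × CL × τ / F = 22.4 × 20.70 × 16.5 / 0.40 = 19130 mg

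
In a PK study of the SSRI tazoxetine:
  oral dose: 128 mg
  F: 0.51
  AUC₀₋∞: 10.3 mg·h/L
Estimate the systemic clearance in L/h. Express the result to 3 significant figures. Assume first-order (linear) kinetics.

CL = F·Dose / AUC = 0.51 × 128 / 10.3 = 6.338 L/h

6.34 L/h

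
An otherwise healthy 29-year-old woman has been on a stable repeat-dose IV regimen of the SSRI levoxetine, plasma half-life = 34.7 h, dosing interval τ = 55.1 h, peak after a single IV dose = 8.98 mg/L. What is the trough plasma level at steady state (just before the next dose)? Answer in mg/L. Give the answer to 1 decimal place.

4.5 mg/L

k = ln2 / t½ = 0.693147 / 34.7 = 0.01998 h⁻¹
e^(−kτ) = e^(−0.01998 × 55.1) = 0.3326
Accumulation ratio R = 1 / (1 − e^(−kτ)) = 1 / (1 − 0.3326) = 1.498
Steady-state trough = C₀ × R × e^(−kτ) = 8.98 × 1.498 × 0.3326 = 4.474 mg/L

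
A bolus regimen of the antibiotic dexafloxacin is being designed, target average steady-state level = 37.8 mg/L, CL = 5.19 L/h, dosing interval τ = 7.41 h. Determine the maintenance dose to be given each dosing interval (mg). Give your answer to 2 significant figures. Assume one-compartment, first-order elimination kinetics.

1500 mg

At steady state, Dose/τ = Css × CL.
Dose = Css × CL × τ = 37.8 × 5.190 × 7.41 = 1454 mg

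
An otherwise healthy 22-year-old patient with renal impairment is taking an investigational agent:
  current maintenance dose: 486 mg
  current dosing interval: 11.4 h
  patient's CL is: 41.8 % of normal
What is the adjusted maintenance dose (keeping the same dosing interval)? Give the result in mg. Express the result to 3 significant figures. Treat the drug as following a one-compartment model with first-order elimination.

To keep the same average steady-state level, dosing rate must scale with clearance.
CL ratio = 41.8 / 100 = 0.4180
New dose (same interval) = 486 × 0.4180 = 203.1 mg

203 mg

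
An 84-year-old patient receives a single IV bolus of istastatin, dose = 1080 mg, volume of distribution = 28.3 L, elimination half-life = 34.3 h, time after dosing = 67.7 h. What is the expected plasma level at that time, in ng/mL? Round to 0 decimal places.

9716 ng/mL

C₀ = Dose / Vd = 1080 / 28.3 = 38.16 mg/L
k = ln2 / t½ = 0.693147 / 34.3 = 0.02021 h⁻¹
C = C₀ · e^(−k·t) = 38.16 × e^(−0.02021 × 67.7)
  = 38.16 × 0.2546 = 9.716 mg/L
Convert: 9.716 mg/L × 1000 = 9716 ng/mL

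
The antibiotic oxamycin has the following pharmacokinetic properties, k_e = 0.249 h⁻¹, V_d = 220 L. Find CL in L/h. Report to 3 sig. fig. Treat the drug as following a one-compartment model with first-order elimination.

CL = k × Vd = 0.249 × 220 = 54.78 L/h

54.8 L/h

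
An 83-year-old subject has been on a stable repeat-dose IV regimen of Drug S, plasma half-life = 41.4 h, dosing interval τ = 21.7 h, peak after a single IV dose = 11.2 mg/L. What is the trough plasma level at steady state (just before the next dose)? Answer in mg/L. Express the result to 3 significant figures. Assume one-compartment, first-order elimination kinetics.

25.6 mg/L

k = ln2 / t½ = 0.693147 / 41.4 = 0.01674 h⁻¹
e^(−kτ) = e^(−0.01674 × 21.7) = 0.6954
Accumulation ratio R = 1 / (1 − e^(−kτ)) = 1 / (1 − 0.6954) = 3.283
Steady-state trough = C₀ × R × e^(−kτ) = 11.2 × 3.283 × 0.6954 = 25.57 mg/L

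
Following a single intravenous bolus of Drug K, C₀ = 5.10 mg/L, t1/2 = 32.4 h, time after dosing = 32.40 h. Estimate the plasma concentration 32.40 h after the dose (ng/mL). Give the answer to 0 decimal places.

k = ln2 / t½ = 0.693147 / 32.4 = 0.02139 h⁻¹
t / t½ = 32.40 / 32.4 = 1 half-lives
C = C₀ × (1/2)^1 = 5.100 × 0.5000 = 2.550 mg/L
Convert: 2.550 mg/L × 1000 = 2550 ng/mL

2550 ng/mL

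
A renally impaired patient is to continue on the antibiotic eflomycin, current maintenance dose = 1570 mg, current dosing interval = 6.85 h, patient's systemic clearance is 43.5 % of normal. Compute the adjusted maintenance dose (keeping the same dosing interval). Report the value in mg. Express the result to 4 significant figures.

683.0 mg

To keep the same average steady-state level, dosing rate must scale with clearance.
CL ratio = 43.5 / 100 = 0.4350
New dose (same interval) = 1570 × 0.4350 = 683.0 mg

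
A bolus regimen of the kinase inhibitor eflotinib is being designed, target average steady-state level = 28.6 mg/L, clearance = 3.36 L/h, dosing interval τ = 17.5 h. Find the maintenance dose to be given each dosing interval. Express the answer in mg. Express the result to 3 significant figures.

At steady state, Dose/τ = Css × CL.
Dose = Css × CL × τ = 28.6 × 3.360 × 17.5 = 1682 mg

1680 mg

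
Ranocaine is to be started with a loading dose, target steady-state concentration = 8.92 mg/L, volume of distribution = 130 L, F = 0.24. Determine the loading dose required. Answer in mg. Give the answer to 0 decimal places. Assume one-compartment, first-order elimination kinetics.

LD = Css × Vd / F = 8.92 × 130 / 0.24 = 4832 mg

4832 mg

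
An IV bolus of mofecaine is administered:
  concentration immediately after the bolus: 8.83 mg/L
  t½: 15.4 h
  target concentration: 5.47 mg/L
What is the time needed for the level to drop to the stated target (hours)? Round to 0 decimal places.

11 h

k = ln2 / t½ = 0.693147 / 15.4 = 0.04501 h⁻¹
t = ln(C₀ / C) / k = ln(8.830 / 5.47) / 0.04501
  = ln(1.614) / 0.04501 = 0.4787 / 0.04501 = 10.64 h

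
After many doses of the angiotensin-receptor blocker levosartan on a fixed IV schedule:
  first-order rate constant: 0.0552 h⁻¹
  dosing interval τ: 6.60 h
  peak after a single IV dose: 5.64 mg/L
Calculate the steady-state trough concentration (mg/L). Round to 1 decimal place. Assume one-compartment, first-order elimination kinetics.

e^(−kτ) = e^(−0.05520 × 6.60) = 0.6947
Accumulation ratio R = 1 / (1 − e^(−kτ)) = 1 / (1 − 0.6947) = 3.275
Steady-state trough = C₀ × R × e^(−kτ) = 5.64 × 3.275 × 0.6947 = 12.83 mg/L

12.8 mg/L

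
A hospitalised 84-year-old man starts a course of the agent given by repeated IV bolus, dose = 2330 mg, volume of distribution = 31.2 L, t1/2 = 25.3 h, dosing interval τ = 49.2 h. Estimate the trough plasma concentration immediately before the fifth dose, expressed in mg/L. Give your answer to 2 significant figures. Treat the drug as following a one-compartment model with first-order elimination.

26 mg/L

C₀ per dose = Dose / Vd = 2330 / 31.2 = 74.68 mg/L
k = ln2 / t½ = 0.693147 / 25.3 = 0.02740 h⁻¹
Fraction remaining after one interval: r = e^(−kτ) = e^(−0.02740 × 49.2) = 0.2597
Before dose 5, 4 doses have been given (aged 1τ, 2τ, 3τ, 4τ).
C_trough = C₀ × (r + r² + … + r^4) = C₀ × r(1−r^4)/(1−r)
        = 74.68 × 0.2597 × (1 − 0.004549) / (1 − 0.2597) = 26.08 mg/L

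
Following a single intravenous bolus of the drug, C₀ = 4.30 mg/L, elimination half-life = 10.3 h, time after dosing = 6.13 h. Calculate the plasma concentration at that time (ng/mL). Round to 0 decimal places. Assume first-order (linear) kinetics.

2847 ng/mL

k = ln2 / t½ = 0.693147 / 10.3 = 0.06730 h⁻¹
C = C₀ · e^(−k·t) = 4.300 × e^(−0.06730 × 6.13)
  = 4.300 × 0.6620 = 2.847 mg/L
Convert: 2.847 mg/L × 1000 = 2847 ng/mL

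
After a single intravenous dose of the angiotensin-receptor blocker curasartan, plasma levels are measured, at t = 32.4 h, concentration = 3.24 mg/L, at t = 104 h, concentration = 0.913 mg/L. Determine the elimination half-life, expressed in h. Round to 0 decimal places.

39 h

k = ln(C₁/C₂) / (t₂ − t₁) = ln(3.24/0.913) / (104 − 32.4)
  = 1.267 / 71.60 = 0.01770 h⁻¹
t½ = ln2 / k = 0.693147 / 0.01770 = 39.16 h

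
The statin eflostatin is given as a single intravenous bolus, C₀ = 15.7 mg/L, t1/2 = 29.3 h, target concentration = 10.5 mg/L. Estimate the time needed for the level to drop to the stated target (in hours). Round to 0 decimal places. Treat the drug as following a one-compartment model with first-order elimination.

17 h

k = ln2 / t½ = 0.693147 / 29.3 = 0.02366 h⁻¹
t = ln(C₀ / C) / k = ln(15.70 / 10.5) / 0.02366
  = ln(1.495) / 0.02366 = 0.4021 / 0.02366 = 16.99 h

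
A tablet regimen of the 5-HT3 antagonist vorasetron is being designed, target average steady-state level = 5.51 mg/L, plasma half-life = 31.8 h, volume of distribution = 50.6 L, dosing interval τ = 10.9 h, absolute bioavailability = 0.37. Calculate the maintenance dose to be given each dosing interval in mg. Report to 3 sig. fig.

179 mg

k = ln2 / t½ = 0.693147 / 31.8 = 0.02180 h⁻¹
CL = k × Vd = 0.02180 × 50.6 = 1.103 L/h
At steady state, F × (Dose/τ) = Css × CL.
Dose = Css × CL × τ / F = 5.51 × 1.103 × 10.9 / 0.37 = 179.0 mg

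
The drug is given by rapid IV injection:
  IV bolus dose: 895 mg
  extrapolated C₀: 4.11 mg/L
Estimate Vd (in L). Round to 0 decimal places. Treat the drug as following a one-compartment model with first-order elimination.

Vd = Dose / C₀ = 895.0 / 4.11 = 217.8 L

218 L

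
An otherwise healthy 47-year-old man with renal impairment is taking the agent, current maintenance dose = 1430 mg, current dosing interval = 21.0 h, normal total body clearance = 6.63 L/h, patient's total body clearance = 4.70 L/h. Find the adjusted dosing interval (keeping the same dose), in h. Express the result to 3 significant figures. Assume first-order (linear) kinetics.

To keep the same average steady-state level, dosing rate must scale with clearance.
CL ratio = 4.70 / 6.63 = 0.7089
New interval (same dose) = 21.0 / 0.7089 = 29.62 h

29.6 h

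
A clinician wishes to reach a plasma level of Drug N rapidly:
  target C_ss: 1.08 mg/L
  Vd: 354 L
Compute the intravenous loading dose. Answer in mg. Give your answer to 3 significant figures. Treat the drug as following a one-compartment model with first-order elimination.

LD = Css × Vd = 1.08 × 354 = 382.3 mg

382 mg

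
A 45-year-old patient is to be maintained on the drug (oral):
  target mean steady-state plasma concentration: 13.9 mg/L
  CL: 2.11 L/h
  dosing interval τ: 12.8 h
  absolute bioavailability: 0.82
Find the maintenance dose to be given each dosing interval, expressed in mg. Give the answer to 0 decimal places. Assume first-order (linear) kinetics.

At steady state, F × (Dose/τ) = Css × CL.
Dose = Css × CL × τ / F = 13.9 × 2.110 × 12.8 / 0.82 = 457.8 mg

458 mg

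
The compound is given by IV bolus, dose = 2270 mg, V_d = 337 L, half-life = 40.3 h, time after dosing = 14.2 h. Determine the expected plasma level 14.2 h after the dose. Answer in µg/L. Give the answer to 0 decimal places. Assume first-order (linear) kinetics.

C₀ = Dose / Vd = 2270 / 337 = 6.736 mg/L
k = ln2 / t½ = 0.693147 / 40.3 = 0.01720 h⁻¹
C = C₀ · e^(−k·t) = 6.736 × e^(−0.01720 × 14.2)
  = 6.736 × 0.7833 = 5.276 mg/L
Convert: 5.276 mg/L × 1000 = 5276 µg/L

5276 µg/L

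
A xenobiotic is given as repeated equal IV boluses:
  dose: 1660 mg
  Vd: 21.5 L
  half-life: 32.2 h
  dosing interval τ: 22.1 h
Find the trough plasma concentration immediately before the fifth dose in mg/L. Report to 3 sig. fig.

108 mg/L

C₀ per dose = Dose / Vd = 1660 / 21.5 = 77.21 mg/L
k = ln2 / t½ = 0.693147 / 32.2 = 0.02153 h⁻¹
Fraction remaining after one interval: r = e^(−kτ) = e^(−0.02153 × 22.1) = 0.6214
Before dose 5, 4 doses have been given (aged 1τ, 2τ, 3τ, 4τ).
C_trough = C₀ × (r + r² + … + r^4) = C₀ × r(1−r^4)/(1−r)
        = 77.21 × 0.6214 × (1 − 0.1491) / (1 − 0.6214) = 107.8 mg/L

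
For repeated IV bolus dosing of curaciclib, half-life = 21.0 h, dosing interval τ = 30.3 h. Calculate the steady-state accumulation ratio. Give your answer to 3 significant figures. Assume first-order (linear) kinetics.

k = ln2 / t½ = 0.693147 / 21.0 = 0.03301 h⁻¹
e^(−kτ) = e^(−0.03301 × 30.3) = 0.3678
Accumulation ratio R = 1 / (1 − e^(−kτ)) = 1 / (1 − 0.3678) = 1.582

1.58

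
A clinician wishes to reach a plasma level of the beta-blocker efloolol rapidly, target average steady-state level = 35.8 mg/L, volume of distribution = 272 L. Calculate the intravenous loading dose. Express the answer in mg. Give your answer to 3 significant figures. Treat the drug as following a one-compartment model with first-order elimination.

9740 mg

LD = Css × Vd = 35.8 × 272 = 9738 mg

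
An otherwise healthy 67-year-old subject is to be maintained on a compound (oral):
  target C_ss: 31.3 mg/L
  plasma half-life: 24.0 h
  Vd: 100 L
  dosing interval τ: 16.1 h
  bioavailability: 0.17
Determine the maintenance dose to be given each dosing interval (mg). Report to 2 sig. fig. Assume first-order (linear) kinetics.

8600 mg

k = ln2 / t½ = 0.693147 / 24.0 = 0.02888 h⁻¹
CL = k × Vd = 0.02888 × 100 = 2.888 L/h
At steady state, F × (Dose/τ) = Css × CL.
Dose = Css × CL × τ / F = 31.3 × 2.888 × 16.1 / 0.17 = 8561 mg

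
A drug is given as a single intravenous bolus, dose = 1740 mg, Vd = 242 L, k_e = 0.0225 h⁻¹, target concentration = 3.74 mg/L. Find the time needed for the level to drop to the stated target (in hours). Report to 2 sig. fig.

C₀ = Dose / Vd = 1740 / 242 = 7.190 mg/L
t = ln(C₀ / C) / k = ln(7.190 / 3.74) / 0.02250
  = ln(1.922) / 0.02250 = 0.6534 / 0.02250 = 29.04 h

29 h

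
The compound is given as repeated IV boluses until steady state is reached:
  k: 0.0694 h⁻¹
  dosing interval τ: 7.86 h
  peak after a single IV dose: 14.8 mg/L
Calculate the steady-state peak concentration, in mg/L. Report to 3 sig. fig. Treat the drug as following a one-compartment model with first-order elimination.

35.2 mg/L

e^(−kτ) = e^(−0.06940 × 7.86) = 0.5796
Accumulation ratio R = 1 / (1 − e^(−kτ)) = 1 / (1 − 0.5796) = 2.379
Steady-state peak = C₀ × R = 14.8 × 2.379 = 35.21 mg/L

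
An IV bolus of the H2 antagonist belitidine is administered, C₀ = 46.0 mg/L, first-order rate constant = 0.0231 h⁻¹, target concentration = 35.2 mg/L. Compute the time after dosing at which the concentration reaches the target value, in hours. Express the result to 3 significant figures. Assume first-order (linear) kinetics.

11.6 h

t = ln(C₀ / C) / k = ln(46.00 / 35.2) / 0.02310
  = ln(1.307) / 0.02310 = 0.2677 / 0.02310 = 11.59 h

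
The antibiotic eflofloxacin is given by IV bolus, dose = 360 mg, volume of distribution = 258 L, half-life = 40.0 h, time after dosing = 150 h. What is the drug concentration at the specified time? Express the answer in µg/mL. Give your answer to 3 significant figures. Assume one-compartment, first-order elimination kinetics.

C₀ = Dose / Vd = 360.0 / 258 = 1.395 mg/L
k = ln2 / t½ = 0.693147 / 40.0 = 0.01733 h⁻¹
C = C₀ · e^(−k·t) = 1.395 × e^(−0.01733 × 150)
  = 1.395 × 0.07431 = 0.1037 mg/L
(0.1037 mg/L = 0.1037 µg/mL)

0.104 µg/mL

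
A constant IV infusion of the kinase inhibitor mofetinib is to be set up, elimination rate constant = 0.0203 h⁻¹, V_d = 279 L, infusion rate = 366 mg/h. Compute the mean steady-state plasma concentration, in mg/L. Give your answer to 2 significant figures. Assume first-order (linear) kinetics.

65 mg/L

CL = k × Vd = 0.02030 × 279 = 5.664 L/h
At steady state Css = R₀ / CL = 366 / 5.664 = 64.62 mg/L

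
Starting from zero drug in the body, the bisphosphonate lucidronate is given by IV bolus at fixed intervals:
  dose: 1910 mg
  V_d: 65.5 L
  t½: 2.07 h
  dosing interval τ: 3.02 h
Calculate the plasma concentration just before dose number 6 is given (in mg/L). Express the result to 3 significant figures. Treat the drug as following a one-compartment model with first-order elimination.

C₀ per dose = Dose / Vd = 1910 / 65.5 = 29.16 mg/L
k = ln2 / t½ = 0.693147 / 2.07 = 0.3349 h⁻¹
Fraction remaining after one interval: r = e^(−kτ) = e^(−0.3349 × 3.02) = 0.3637
Before dose 6, 5 doses have been given (aged 1τ, 2τ, 3τ, 4τ, 5τ).
C_trough = C₀ × (r + r² + … + r^5) = C₀ × r(1−r^5)/(1−r)
        = 29.16 × 0.3637 × (1 − 0.006364) / (1 − 0.3637) = 16.56 mg/L

16.6 mg/L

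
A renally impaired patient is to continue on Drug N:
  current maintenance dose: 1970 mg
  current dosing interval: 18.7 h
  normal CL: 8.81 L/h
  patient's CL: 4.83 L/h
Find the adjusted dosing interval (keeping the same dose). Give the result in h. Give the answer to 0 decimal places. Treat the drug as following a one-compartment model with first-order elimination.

34 h

To keep the same average steady-state level, dosing rate must scale with clearance.
CL ratio = 4.83 / 8.81 = 0.5482
New interval (same dose) = 18.7 / 0.5482 = 34.11 h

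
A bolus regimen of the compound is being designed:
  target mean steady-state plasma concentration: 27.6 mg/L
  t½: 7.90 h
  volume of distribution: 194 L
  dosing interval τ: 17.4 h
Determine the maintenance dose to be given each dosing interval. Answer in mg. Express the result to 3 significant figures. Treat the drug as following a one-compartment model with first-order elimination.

k = ln2 / t½ = 0.693147 / 7.90 = 0.08774 h⁻¹
CL = k × Vd = 0.08774 × 194 = 17.02 L/h
At steady state, Dose/τ = Css × CL.
Dose = Css × CL × τ = 27.6 × 17.02 × 17.4 = 8174 mg

8170 mg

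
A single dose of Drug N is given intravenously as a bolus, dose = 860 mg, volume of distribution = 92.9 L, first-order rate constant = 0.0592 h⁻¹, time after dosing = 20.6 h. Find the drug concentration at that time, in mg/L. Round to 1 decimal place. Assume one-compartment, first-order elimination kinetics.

C₀ = Dose / Vd = 860.0 / 92.9 = 9.257 mg/L
C = C₀ · e^(−k·t) = 9.257 × e^(−0.05920 × 20.6)
  = 9.257 × 0.2954 = 2.735 mg/L

2.7 mg/L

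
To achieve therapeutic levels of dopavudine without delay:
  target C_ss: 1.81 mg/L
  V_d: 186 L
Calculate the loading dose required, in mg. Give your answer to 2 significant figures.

LD = Css × Vd = 1.81 × 186 = 336.7 mg

340 mg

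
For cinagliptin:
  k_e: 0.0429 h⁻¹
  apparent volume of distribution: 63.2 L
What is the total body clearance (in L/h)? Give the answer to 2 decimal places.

2.71 L/h

CL = k × Vd = 0.0429 × 63.2 = 2.711 L/h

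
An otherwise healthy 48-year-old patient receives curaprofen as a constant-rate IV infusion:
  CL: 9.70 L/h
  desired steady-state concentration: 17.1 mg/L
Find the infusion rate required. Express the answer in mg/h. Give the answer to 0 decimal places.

At steady state, infusion rate R₀ = Css × CL = 17.1 × 9.700 = 165.9 mg/h

166 mg/h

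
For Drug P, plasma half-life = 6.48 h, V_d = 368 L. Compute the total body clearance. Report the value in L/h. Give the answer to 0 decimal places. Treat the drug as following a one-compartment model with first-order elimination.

k = ln2 / t½ = 0.693147 / 6.48 = 0.1070 h⁻¹
CL = k × Vd = 0.1070 × 368 = 39.38 L/h

39 L/h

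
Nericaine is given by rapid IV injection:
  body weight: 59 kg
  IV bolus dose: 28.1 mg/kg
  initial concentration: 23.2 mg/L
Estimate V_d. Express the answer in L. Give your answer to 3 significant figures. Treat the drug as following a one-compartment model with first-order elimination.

Dose = 28.1 × 59 = 1658 mg
Vd = Dose / C₀ = 1658 / 23.2 = 71.47 L

71.5 L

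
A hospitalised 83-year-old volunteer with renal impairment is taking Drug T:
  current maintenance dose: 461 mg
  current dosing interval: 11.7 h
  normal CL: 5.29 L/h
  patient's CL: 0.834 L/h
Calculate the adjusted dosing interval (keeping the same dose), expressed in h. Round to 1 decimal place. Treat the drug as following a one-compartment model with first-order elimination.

74.2 h

To keep the same average steady-state level, dosing rate must scale with clearance.
CL ratio = 0.834 / 5.29 = 0.1577
New interval (same dose) = 11.7 / 0.1577 = 74.19 h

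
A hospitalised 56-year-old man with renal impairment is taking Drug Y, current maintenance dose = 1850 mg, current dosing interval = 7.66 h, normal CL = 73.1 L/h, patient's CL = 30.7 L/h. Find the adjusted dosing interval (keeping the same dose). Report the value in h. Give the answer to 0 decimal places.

To keep the same average steady-state level, dosing rate must scale with clearance.
CL ratio = 30.7 / 73.1 = 0.4200
New interval (same dose) = 7.66 / 0.4200 = 18.24 h

18 h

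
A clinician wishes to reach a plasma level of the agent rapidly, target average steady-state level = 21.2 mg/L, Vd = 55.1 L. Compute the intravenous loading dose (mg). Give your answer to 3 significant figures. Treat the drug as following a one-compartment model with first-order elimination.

LD = Css × Vd = 21.2 × 55.1 = 1168 mg

1170 mg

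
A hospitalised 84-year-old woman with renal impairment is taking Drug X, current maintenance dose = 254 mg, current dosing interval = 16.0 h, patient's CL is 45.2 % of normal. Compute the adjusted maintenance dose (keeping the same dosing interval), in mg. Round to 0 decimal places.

To keep the same average steady-state level, dosing rate must scale with clearance.
CL ratio = 45.2 / 100 = 0.4520
New dose (same interval) = 254 × 0.4520 = 114.8 mg

115 mg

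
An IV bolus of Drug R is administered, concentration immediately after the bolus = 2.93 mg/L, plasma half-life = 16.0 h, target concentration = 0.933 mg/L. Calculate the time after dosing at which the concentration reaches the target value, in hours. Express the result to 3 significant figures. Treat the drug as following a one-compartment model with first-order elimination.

26.4 h

k = ln2 / t½ = 0.693147 / 16.0 = 0.04332 h⁻¹
t = ln(C₀ / C) / k = ln(2.930 / 0.933) / 0.04332
  = ln(3.140) / 0.04332 = 1.144 / 0.04332 = 26.41 h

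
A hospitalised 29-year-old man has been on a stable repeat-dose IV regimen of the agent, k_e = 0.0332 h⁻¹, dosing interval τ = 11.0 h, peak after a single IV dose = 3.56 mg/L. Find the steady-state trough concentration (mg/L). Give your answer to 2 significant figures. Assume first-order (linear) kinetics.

e^(−kτ) = e^(−0.03320 × 11.0) = 0.6941
Accumulation ratio R = 1 / (1 − e^(−kτ)) = 1 / (1 − 0.6941) = 3.269
Steady-state trough = C₀ × R × e^(−kτ) = 3.56 × 3.269 × 0.6941 = 8.078 mg/L

8.1 mg/L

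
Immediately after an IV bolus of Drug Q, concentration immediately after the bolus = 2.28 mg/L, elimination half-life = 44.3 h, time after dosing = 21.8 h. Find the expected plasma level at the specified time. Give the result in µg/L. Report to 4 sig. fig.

k = ln2 / t½ = 0.693147 / 44.3 = 0.01565 h⁻¹
C = C₀ · e^(−k·t) = 2.280 × e^(−0.01565 × 21.8)
  = 2.280 × 0.7109 = 1.621 mg/L
Convert: 1.621 mg/L × 1000 = 1621 µg/L

1621 µg/L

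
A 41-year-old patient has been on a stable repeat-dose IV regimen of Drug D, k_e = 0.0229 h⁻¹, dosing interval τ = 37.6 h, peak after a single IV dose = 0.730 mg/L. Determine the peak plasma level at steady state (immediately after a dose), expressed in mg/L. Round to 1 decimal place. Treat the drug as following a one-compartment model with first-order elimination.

1.3 mg/L

e^(−kτ) = e^(−0.02290 × 37.6) = 0.4227
Accumulation ratio R = 1 / (1 − e^(−kτ)) = 1 / (1 − 0.4227) = 1.732
Steady-state peak = C₀ × R = 0.730 × 1.732 = 1.264 mg/L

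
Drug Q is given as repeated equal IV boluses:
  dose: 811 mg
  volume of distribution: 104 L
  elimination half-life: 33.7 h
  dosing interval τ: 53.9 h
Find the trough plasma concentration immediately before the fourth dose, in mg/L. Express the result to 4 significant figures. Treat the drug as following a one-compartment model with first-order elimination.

C₀ per dose = Dose / Vd = 811 / 104 = 7.798 mg/L
k = ln2 / t½ = 0.693147 / 33.7 = 0.02057 h⁻¹
Fraction remaining after one interval: r = e^(−kτ) = e^(−0.02057 × 53.9) = 0.3300
Before dose 4, 3 doses have been given (aged 1τ, 2τ, 3τ).
C_trough = C₀ × (r + r² + … + r^3) = C₀ × r(1−r^3)/(1−r)
        = 7.798 × 0.3300 × (1 − 0.03594) / (1 − 0.3300) = 3.703 mg/L

3.703 mg/L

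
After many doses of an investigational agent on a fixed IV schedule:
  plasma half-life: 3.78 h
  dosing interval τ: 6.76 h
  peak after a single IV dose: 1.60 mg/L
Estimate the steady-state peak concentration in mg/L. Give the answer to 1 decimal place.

2.3 mg/L

k = ln2 / t½ = 0.693147 / 3.78 = 0.1834 h⁻¹
e^(−kτ) = e^(−0.1834 × 6.76) = 0.2894
Accumulation ratio R = 1 / (1 − e^(−kτ)) = 1 / (1 − 0.2894) = 1.407
Steady-state peak = C₀ × R = 1.60 × 1.407 = 2.251 mg/L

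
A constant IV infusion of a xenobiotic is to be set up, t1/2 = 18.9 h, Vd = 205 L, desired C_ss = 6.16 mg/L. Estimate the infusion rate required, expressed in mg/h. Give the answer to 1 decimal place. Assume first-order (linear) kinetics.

46.3 mg/h

k = ln2 / t½ = 0.693147 / 18.9 = 0.03667 h⁻¹
CL = k × Vd = 0.03667 × 205 = 7.517 L/h
At steady state, infusion rate R₀ = Css × CL = 6.16 × 7.517 = 46.30 mg/h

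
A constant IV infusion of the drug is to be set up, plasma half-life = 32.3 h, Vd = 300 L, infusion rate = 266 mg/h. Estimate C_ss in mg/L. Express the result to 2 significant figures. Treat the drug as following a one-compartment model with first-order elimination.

k = ln2 / t½ = 0.693147 / 32.3 = 0.02146 h⁻¹
CL = k × Vd = 0.02146 × 300 = 6.438 L/h
At steady state Css = R₀ / CL = 266 / 6.438 = 41.32 mg/L

41 mg/L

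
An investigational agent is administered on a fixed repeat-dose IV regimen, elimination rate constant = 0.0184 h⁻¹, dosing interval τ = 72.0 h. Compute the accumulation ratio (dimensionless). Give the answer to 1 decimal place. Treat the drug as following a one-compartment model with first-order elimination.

e^(−kτ) = e^(−0.01840 × 72.0) = 0.2659
Accumulation ratio R = 1 / (1 − e^(−kτ)) = 1 / (1 − 0.2659) = 1.362

1.4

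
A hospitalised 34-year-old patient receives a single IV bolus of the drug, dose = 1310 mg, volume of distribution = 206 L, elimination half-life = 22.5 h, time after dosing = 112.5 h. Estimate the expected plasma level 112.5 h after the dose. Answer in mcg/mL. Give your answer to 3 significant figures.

C₀ = Dose / Vd = 1310 / 206 = 6.359 mg/L
k = ln2 / t½ = 0.693147 / 22.5 = 0.03081 h⁻¹
t / t½ = 112.5 / 22.5 = 5 half-lives
C = C₀ × (1/2)^5 = 6.359 × 0.03125 = 0.1987 mg/L
(0.1987 mg/L = 0.1987 mcg/mL)

0.199 mcg/mL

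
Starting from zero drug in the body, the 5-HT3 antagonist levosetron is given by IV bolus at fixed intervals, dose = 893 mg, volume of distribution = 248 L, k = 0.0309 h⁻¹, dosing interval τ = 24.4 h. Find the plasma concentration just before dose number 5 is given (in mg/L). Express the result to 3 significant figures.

C₀ per dose = Dose / Vd = 893 / 248 = 3.601 mg/L
Fraction remaining after one interval: r = e^(−kτ) = e^(−0.03090 × 24.4) = 0.4705
Before dose 5, 4 doses have been given (aged 1τ, 2τ, 3τ, 4τ).
C_trough = C₀ × (r + r² + … + r^4) = C₀ × r(1−r^4)/(1−r)
        = 3.601 × 0.4705 × (1 − 0.04900) / (1 − 0.4705) = 3.043 mg/L

3.04 mg/L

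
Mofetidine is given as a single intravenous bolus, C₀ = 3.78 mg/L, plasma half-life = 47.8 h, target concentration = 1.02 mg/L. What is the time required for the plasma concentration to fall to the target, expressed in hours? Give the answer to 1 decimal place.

k = ln2 / t½ = 0.693147 / 47.8 = 0.01450 h⁻¹
t = ln(C₀ / C) / k = ln(3.780 / 1.02) / 0.01450
  = ln(3.706) / 0.01450 = 1.310 / 0.01450 = 90.34 h

90.3 h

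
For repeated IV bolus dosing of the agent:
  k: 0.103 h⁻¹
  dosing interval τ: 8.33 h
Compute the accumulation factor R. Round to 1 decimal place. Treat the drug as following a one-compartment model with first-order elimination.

1.7

e^(−kτ) = e^(−0.1030 × 8.33) = 0.4240
Accumulation ratio R = 1 / (1 − e^(−kτ)) = 1 / (1 − 0.4240) = 1.736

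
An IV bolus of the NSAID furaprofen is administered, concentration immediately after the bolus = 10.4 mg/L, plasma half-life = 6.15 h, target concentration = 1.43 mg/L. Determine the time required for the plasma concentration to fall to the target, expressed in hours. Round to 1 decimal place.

17.6 h

k = ln2 / t½ = 0.693147 / 6.15 = 0.1127 h⁻¹
t = ln(C₀ / C) / k = ln(10.40 / 1.43) / 0.1127
  = ln(7.273) / 0.1127 = 1.984 / 0.1127 = 17.60 h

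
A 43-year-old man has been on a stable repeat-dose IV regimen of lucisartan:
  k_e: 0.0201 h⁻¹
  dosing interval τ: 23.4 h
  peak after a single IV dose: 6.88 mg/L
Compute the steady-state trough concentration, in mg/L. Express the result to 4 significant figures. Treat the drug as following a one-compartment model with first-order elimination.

e^(−kτ) = e^(−0.02010 × 23.4) = 0.6248
Accumulation ratio R = 1 / (1 − e^(−kτ)) = 1 / (1 − 0.6248) = 2.665
Steady-state trough = C₀ × R × e^(−kτ) = 6.88 × 2.665 × 0.6248 = 11.46 mg/L

11.46 mg/L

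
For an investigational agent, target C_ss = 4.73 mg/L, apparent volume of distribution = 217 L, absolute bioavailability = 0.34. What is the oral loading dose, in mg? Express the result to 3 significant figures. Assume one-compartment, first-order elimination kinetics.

LD = Css × Vd / F = 4.73 × 217 / 0.34 = 3019 mg

3020 mg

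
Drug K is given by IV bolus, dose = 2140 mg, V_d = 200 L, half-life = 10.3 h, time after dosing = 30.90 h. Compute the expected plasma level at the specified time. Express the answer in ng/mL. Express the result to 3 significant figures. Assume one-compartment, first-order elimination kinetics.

1340 ng/mL

C₀ = Dose / Vd = 2140 / 200 = 10.70 mg/L
k = ln2 / t½ = 0.693147 / 10.3 = 0.06730 h⁻¹
t / t½ = 30.90 / 10.3 = 3 half-lives
C = C₀ × (1/2)^3 = 10.70 × 0.1250 = 1.338 mg/L
Convert: 1.338 mg/L × 1000 = 1338 ng/mL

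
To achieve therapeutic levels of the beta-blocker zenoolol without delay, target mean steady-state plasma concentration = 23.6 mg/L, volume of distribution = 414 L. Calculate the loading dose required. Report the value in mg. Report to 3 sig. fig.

LD = Css × Vd = 23.6 × 414 = 9770 mg

9770 mg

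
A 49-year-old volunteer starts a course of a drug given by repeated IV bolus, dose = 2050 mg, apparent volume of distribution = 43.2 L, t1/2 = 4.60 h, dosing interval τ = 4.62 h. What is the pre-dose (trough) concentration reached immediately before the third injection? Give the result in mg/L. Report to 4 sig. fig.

C₀ per dose = Dose / Vd = 2050 / 43.2 = 47.45 mg/L
k = ln2 / t½ = 0.693147 / 4.60 = 0.1507 h⁻¹
Fraction remaining after one interval: r = e^(−kτ) = e^(−0.1507 × 4.62) = 0.4985
Before dose 3, 2 doses have been given (aged 1τ, 2τ).
C_trough = C₀ × (r + r²) = 47.45 × (0.4985 + 0.2485) = 35.45 mg/L

35.45 mg/L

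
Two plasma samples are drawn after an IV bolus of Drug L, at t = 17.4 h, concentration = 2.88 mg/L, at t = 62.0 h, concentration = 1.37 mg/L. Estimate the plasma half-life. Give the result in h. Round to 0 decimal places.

42 h

k = ln(C₁/C₂) / (t₂ − t₁) = ln(2.88/1.37) / (62.0 − 17.4)
  = 0.7430 / 44.60 = 0.01666 h⁻¹
t½ = ln2 / k = 0.693147 / 0.01666 = 41.61 h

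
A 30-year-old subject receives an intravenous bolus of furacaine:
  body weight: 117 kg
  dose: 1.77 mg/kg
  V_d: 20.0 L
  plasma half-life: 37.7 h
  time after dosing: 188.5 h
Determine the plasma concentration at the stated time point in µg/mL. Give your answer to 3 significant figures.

0.324 µg/mL

Total dose = 1.77 × 117 = 207.1 mg
C₀ = Dose / Vd = 207.1 / 20.0 = 10.36 mg/L
k = ln2 / t½ = 0.693147 / 37.7 = 0.01839 h⁻¹
t / t½ = 188.5 / 37.7 = 5 half-lives
C = C₀ × (1/2)^5 = 10.36 × 0.03125 = 0.3238 mg/L
(0.3238 mg/L = 0.3238 µg/mL)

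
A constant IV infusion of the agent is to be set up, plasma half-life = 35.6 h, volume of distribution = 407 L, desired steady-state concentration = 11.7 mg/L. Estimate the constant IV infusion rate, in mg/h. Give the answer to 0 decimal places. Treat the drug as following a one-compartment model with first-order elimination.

93 mg/h

k = ln2 / t½ = 0.693147 / 35.6 = 0.01947 h⁻¹
CL = k × Vd = 0.01947 × 407 = 7.924 L/h
At steady state, infusion rate R₀ = Css × CL = 11.7 × 7.924 = 92.71 mg/h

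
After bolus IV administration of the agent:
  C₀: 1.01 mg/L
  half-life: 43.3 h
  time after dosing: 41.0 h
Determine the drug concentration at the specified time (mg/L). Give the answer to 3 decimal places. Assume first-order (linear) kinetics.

0.524 mg/L

k = ln2 / t½ = 0.693147 / 43.3 = 0.01601 h⁻¹
C = C₀ · e^(−k·t) = 1.010 × e^(−0.01601 × 41.0)
  = 1.010 × 0.5187 = 0.5239 mg/L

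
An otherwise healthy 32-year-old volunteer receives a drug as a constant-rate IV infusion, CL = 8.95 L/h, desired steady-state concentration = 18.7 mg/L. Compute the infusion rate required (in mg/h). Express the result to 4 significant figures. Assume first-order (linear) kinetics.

At steady state, infusion rate R₀ = Css × CL = 18.7 × 8.950 = 167.4 mg/h

167.4 mg/h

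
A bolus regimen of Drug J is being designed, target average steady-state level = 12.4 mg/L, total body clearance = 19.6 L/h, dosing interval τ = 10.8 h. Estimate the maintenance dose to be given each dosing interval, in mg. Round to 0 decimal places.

2625 mg

At steady state, Dose/τ = Css × CL.
Dose = Css × CL × τ = 12.4 × 19.60 × 10.8 = 2625 mg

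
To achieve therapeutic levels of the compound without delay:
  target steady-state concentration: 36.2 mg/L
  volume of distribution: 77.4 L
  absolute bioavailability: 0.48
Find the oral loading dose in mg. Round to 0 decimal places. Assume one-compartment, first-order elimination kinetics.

LD = Css × Vd / F = 36.2 × 77.4 / 0.48 = 5837 mg

5837 mg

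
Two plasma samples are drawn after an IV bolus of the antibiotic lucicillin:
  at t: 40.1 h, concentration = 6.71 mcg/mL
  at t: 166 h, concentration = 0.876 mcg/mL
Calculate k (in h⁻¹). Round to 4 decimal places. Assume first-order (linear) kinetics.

0.0162 h⁻¹

k = ln(C₁/C₂) / (t₂ − t₁) = ln(6.71/0.876) / (166 − 40.1)
  = 2.036 / 125.9 = 0.01617 h⁻¹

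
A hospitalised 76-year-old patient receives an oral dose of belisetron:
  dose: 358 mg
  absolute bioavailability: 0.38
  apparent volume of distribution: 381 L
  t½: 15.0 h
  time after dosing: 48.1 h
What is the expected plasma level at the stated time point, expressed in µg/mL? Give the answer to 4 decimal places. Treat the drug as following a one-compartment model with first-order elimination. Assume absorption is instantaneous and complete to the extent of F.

Amount reaching circulation = F × Dose = 0.38 × 358.0 = 136.0 mg
C₀ = F·Dose / Vd = 136.0 / 381 = 0.3570 mg/L
k = ln2 / t½ = 0.693147 / 15.0 = 0.04621 h⁻¹
C = C₀ · e^(−k·t) = 0.3570 × e^(−0.04621 × 48.1)
  = 0.3570 × 0.1083 = 0.03866 mg/L
(0.03866 mg/L = 0.03866 µg/mL)

0.0387 µg/mL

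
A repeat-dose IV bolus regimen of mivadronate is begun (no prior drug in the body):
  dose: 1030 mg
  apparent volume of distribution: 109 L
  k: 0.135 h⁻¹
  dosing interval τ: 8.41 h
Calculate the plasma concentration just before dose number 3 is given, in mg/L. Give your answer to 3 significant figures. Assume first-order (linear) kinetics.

4.01 mg/L

C₀ per dose = Dose / Vd = 1030 / 109 = 9.450 mg/L
Fraction remaining after one interval: r = e^(−kτ) = e^(−0.1350 × 8.41) = 0.3213
Before dose 3, 2 doses have been given (aged 1τ, 2τ).
C_trough = C₀ × (r + r²) = 9.450 × (0.3213 + 0.1032) = 4.012 mg/L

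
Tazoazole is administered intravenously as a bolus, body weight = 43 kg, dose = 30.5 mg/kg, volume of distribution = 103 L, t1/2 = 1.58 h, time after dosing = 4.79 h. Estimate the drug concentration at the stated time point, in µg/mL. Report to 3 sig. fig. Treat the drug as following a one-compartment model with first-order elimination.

Total dose = 30.5 × 43 = 1312 mg
C₀ = Dose / Vd = 1312 / 103 = 12.74 mg/L
k = ln2 / t½ = 0.693147 / 1.58 = 0.4387 h⁻¹
C = C₀ · e^(−k·t) = 12.74 × e^(−0.4387 × 4.79)
  = 12.74 × 0.1223 = 1.558 mg/L
(1.558 mg/L = 1.558 µg/mL)

1.56 µg/mL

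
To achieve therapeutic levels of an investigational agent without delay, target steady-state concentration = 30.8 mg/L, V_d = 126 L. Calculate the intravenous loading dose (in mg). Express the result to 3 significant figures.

LD = Css × Vd = 30.8 × 126 = 3881 mg

3880 mg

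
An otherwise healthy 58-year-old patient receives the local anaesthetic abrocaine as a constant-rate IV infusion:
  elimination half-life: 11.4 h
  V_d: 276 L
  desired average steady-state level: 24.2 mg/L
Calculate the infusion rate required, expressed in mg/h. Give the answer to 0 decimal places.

k = ln2 / t½ = 0.693147 / 11.4 = 0.06080 h⁻¹
CL = k × Vd = 0.06080 × 276 = 16.78 L/h
At steady state, infusion rate R₀ = Css × CL = 24.2 × 16.78 = 406.1 mg/h

406 mg/h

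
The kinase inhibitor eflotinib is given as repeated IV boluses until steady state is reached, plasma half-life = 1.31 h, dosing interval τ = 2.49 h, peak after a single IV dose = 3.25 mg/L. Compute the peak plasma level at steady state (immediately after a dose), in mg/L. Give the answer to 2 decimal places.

4.44 mg/L

k = ln2 / t½ = 0.693147 / 1.31 = 0.5291 h⁻¹
e^(−kτ) = e^(−0.5291 × 2.49) = 0.2678
Accumulation ratio R = 1 / (1 − e^(−kτ)) = 1 / (1 − 0.2678) = 1.366
Steady-state peak = C₀ × R = 3.25 × 1.366 = 4.440 mg/L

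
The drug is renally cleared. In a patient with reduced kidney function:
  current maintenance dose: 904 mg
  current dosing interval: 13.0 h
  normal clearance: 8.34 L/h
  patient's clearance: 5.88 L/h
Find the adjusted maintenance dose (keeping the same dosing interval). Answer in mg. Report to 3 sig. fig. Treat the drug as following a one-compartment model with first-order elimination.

To keep the same average steady-state level, dosing rate must scale with clearance.
CL ratio = 5.88 / 8.34 = 0.7050
New dose (same interval) = 904 × 0.7050 = 637.3 mg

637 mg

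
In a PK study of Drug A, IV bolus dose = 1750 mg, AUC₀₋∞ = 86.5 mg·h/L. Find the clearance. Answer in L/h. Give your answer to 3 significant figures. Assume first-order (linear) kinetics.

CL = Dose / AUC = 1750 / 86.5 = 20.23 L/h

20.2 L/h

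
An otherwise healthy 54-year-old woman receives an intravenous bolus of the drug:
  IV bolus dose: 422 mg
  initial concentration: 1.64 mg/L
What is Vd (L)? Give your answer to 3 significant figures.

Vd = Dose / C₀ = 422.0 / 1.64 = 257.3 L

257 L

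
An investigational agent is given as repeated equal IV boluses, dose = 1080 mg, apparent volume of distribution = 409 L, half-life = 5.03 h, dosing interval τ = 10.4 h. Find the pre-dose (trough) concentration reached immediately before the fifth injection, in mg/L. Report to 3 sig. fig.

C₀ per dose = Dose / Vd = 1080 / 409 = 2.641 mg/L
k = ln2 / t½ = 0.693147 / 5.03 = 0.1378 h⁻¹
Fraction remaining after one interval: r = e^(−kτ) = e^(−0.1378 × 10.4) = 0.2386
Before dose 5, 4 doses have been given (aged 1τ, 2τ, 3τ, 4τ).
C_trough = C₀ × (r + r² + … + r^4) = C₀ × r(1−r^4)/(1−r)
        = 2.641 × 0.2386 × (1 − 0.003241) / (1 − 0.2386) = 0.8249 mg/L

0.825 mg/L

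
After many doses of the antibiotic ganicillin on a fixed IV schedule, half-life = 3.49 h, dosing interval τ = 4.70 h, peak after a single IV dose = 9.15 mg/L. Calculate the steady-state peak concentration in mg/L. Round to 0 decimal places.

15 mg/L

k = ln2 / t½ = 0.693147 / 3.49 = 0.1986 h⁻¹
e^(−kτ) = e^(−0.1986 × 4.70) = 0.3932
Accumulation ratio R = 1 / (1 − e^(−kτ)) = 1 / (1 − 0.3932) = 1.648
Steady-state peak = C₀ × R = 9.15 × 1.648 = 15.08 mg/L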